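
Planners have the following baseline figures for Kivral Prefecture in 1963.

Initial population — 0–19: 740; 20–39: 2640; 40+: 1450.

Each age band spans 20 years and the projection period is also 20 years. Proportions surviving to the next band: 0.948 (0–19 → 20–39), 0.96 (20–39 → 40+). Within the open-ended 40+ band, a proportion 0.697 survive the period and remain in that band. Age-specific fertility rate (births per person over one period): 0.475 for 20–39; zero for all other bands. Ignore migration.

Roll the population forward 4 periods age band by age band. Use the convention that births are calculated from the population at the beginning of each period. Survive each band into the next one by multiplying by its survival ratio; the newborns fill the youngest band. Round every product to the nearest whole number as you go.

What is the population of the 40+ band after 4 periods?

After projecting period 1:
Births: 2640 × 0.475 = 1254
20–39: 740 × 0.948 = 702
40+: 2640 × 0.96 + 1450 × 0.697 = 2534 + 1011 = 3545
→ [1254, 702, 3545]
After projecting period 2:
Births: 702 × 0.475 = 333
20–39: 1254 × 0.948 = 1189
40+: 702 × 0.96 + 3545 × 0.697 = 674 + 2471 = 3145
→ [333, 1189, 3145]
After projecting period 3:
Births: 1189 × 0.475 = 565
20–39: 333 × 0.948 = 316
40+: 1189 × 0.96 + 3145 × 0.697 = 1141 + 2192 = 3333
→ [565, 316, 3333]
After projecting period 4:
Births: 316 × 0.475 = 150
20–39: 565 × 0.948 = 536
40+: 316 × 0.96 + 3333 × 0.697 = 303 + 2323 = 2626
→ [150, 536, 2626]

2626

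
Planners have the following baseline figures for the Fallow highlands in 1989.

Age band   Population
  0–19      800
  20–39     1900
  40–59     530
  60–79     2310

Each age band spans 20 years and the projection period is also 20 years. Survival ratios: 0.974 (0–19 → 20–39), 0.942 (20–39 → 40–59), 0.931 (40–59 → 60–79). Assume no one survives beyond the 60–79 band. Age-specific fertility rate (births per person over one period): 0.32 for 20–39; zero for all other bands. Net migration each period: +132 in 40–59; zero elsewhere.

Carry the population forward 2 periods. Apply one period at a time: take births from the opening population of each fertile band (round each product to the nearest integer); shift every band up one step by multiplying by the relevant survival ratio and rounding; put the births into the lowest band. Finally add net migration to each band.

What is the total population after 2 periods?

3496

Period 1.
Births: 1900 × 0.32 = 608
20–39: 800 × 0.974 = 779
40–59: 1900 × 0.942 = 1790
60–79: 530 × 0.931 = 493
Net migration: 40–59 + 132 → 1922
Giving 608 / 779 / 1922 / 493.
Period 2.
Births: 779 × 0.32 = 249
20–39: 608 × 0.974 = 592
40–59: 779 × 0.942 = 734
60–79: 1922 × 0.931 = 1789
Net migration: 40–59 + 132 → 866
Giving 249 / 592 / 866 / 1789.
Total after period 2: 249 + 592 + 866 + 1789 = 3496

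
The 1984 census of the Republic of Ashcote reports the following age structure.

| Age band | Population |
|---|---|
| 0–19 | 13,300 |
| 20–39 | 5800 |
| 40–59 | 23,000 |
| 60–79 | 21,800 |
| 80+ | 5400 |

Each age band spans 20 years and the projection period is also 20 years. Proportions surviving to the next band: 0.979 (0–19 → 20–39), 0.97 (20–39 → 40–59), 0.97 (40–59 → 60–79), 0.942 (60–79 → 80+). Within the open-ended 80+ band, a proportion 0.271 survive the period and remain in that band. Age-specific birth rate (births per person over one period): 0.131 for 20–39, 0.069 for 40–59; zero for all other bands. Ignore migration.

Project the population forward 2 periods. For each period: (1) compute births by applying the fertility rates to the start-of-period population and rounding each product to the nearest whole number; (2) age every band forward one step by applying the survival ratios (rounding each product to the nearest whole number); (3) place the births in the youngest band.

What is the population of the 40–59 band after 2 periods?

After projecting period 1:
Births: 5800 × 0.131 = 760 ; 23000 × 0.069 = 1587 ⇒ total 2347
20–39: 13300 × 0.979 = 13021
40–59: 5800 × 0.97 = 5626
60–79: 23000 × 0.97 = 22310
80+: 21800 × 0.942 + 5400 × 0.271 = 20536 + 1463 = 21999
Giving 2347 / 13021 / 5626 / 22310 / 21999.
After projecting period 2:
Births: 13021 × 0.131 = 1706 ; 5626 × 0.069 = 388 ⇒ total 2094
20–39: 2347 × 0.979 = 2298
40–59: 13021 × 0.97 = 12630
60–79: 5626 × 0.97 = 5457
80+: 22310 × 0.942 + 21999 × 0.271 = 21016 + 5962 = 26978
Giving 2094 / 2298 / 12630 / 5457 / 26978.

12630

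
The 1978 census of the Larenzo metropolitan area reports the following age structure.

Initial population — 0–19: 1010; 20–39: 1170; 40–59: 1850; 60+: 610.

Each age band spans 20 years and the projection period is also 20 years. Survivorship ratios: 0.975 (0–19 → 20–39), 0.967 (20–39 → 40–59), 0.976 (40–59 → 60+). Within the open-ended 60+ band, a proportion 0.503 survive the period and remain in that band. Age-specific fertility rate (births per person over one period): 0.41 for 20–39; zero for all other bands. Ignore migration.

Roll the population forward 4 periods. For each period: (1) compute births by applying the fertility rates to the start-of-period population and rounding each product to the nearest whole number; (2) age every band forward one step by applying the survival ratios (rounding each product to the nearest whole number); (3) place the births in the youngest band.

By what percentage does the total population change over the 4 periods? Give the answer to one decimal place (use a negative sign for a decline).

Let group 1 be 0–19 through group 4 = 60+.
[period 1]
Births: 1170 * 0.41 = 480
Group 2: 1010 * 0.975 = 985
Group 3: 1170 * 0.967 = 1131
Group 4: 1850 * 0.976 + 610 * 0.503 = 1806 + 307 = 2113
Giving 480 / 985 / 1131 / 2113.
[period 2]
Births: 985 * 0.41 = 404
Group 2: 480 * 0.975 = 468
Group 3: 985 * 0.967 = 952
Group 4: 1131 * 0.976 + 2113 * 0.503 = 1104 + 1063 = 2167
Giving 404 / 468 / 952 / 2167.
[period 3]
Births: 468 * 0.41 = 192
Group 2: 404 * 0.975 = 394
Group 3: 468 * 0.967 = 453
Group 4: 952 * 0.976 + 2167 * 0.503 = 929 + 1090 = 2019
Giving 192 / 394 / 453 / 2019.
[period 4]
Births: 394 * 0.41 = 162
Group 2: 192 * 0.975 = 187
Group 3: 394 * 0.967 = 381
Group 4: 453 * 0.976 + 2019 * 0.503 = 442 + 1016 = 1458
Giving 162 / 187 / 381 / 1458.
Total: 4640 → 2188; change = -2452; percentage change = -52.8%

-52.8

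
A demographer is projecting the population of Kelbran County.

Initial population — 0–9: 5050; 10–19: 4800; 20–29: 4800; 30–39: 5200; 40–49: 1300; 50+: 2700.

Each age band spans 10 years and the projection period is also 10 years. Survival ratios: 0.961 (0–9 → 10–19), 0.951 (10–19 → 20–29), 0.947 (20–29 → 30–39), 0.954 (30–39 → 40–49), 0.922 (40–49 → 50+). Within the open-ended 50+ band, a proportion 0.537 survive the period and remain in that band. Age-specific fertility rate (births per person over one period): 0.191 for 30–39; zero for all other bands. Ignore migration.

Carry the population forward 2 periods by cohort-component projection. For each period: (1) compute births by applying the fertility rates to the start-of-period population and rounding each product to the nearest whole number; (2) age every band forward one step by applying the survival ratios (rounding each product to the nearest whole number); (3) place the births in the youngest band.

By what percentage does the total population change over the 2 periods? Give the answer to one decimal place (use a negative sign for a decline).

(Bands numbered youngest = 1 to oldest = 6.)
Period 1:
Births: 5200 × 0.191 = 993
Band 2: 5050 × 0.961 = 4853
Band 3: 4800 × 0.951 = 4565
Band 4: 4800 × 0.947 = 4546
Band 5: 5200 × 0.954 = 4961
Band 6: 1300 × 0.922 + 2700 × 0.537 = 1199 + 1450 = 2649
Giving 993 / 4853 / 4565 / 4546 / 4961 / 2649.
Period 2:
Births: 4546 × 0.191 = 868
Band 2: 993 × 0.961 = 954
Band 3: 4853 × 0.951 = 4615
Band 4: 4565 × 0.947 = 4323
Band 5: 4546 × 0.954 = 4337
Band 6: 4961 × 0.922 + 2649 × 0.537 = 4574 + 1423 = 5997
Giving 868 / 954 / 4615 / 4323 / 4337 / 5997.
Total: 23850 → 21094; change = -2756; percentage change = -11.6%

-11.6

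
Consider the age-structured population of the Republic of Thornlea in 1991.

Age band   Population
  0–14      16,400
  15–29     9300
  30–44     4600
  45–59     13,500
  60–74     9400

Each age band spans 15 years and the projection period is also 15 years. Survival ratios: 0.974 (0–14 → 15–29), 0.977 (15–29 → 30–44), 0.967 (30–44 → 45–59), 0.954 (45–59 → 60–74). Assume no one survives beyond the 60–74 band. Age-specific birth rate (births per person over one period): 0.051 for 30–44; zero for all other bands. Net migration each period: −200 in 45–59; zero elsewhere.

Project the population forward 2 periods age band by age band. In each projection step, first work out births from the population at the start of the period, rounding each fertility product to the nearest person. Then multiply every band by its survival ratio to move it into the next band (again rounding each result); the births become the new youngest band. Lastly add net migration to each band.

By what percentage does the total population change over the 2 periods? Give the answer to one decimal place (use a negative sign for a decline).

Let group 1 be 0–14 through group 5 = 60–74.
[period 1]
Births: 4600 × 0.051 = 235
Group 2: 16400 × 0.974 = 15974
Group 3: 9300 × 0.977 = 9086
Group 4: 4600 × 0.967 = 4448
Group 5: 13500 × 0.954 = 12879
Net migration: Group 4 − 200 → 4248
Giving 235 / 15974 / 9086 / 4248 / 12879.
[period 2]
Births: 9086 × 0.051 = 463
Group 2: 235 × 0.974 = 229
Group 3: 15974 × 0.977 = 15607
Group 4: 9086 × 0.967 = 8786
Group 5: 4248 × 0.954 = 4053
Net migration: Group 4 − 200 → 8586
Giving 463 / 229 / 15607 / 8586 / 4053.
Total: 53200 → 28938; change = -24262; percentage change = -45.6%

-45.6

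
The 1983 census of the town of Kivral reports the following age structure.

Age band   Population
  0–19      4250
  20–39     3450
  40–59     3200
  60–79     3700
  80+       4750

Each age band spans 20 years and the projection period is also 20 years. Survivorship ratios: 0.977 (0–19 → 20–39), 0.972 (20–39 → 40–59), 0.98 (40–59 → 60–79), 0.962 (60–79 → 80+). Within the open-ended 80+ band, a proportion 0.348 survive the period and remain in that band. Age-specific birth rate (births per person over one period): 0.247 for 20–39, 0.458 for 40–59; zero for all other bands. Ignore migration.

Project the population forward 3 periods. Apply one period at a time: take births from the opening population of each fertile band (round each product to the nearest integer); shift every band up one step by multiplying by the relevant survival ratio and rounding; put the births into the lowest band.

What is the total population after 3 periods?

15909

Call the bands 1 to 5, youngest first.
After projecting period 1:
Births: 3450 * 0.247 = 852  |  3200 * 0.458 = 1466 ⇒ total 2318
Band 2: 4250 * 0.977 = 4152
Band 3: 3450 * 0.972 = 3353
Band 4: 3200 * 0.98 = 3136
Band 5: 3700 * 0.962 + 4750 * 0.348 = 3559 + 1653 = 5212
Population now: 0–19=2318, 20–39=4152, 40–59=3353, 60–79=3136, 80+=5212
After projecting period 2:
Births: 4152 * 0.247 = 1026  |  3353 * 0.458 = 1536 ⇒ total 2562
Band 2: 2318 * 0.977 = 2265
Band 3: 4152 * 0.972 = 4036
Band 4: 3353 * 0.98 = 3286
Band 5: 3136 * 0.962 + 5212 * 0.348 = 3017 + 1814 = 4831
Population now: 0–19=2562, 20–39=2265, 40–59=4036, 60–79=3286, 80+=4831
After projecting period 3:
Births: 2265 * 0.247 = 559  |  4036 * 0.458 = 1848 ⇒ total 2407
Band 2: 2562 * 0.977 = 2503
Band 3: 2265 * 0.972 = 2202
Band 4: 4036 * 0.98 = 3955
Band 5: 3286 * 0.962 + 4831 * 0.348 = 3161 + 1681 = 4842
Population now: 0–19=2407, 20–39=2503, 40–59=2202, 60–79=3955, 80+=4842
Total after period 3: 2407 + 2503 + 2202 + 3955 + 4842 = 15909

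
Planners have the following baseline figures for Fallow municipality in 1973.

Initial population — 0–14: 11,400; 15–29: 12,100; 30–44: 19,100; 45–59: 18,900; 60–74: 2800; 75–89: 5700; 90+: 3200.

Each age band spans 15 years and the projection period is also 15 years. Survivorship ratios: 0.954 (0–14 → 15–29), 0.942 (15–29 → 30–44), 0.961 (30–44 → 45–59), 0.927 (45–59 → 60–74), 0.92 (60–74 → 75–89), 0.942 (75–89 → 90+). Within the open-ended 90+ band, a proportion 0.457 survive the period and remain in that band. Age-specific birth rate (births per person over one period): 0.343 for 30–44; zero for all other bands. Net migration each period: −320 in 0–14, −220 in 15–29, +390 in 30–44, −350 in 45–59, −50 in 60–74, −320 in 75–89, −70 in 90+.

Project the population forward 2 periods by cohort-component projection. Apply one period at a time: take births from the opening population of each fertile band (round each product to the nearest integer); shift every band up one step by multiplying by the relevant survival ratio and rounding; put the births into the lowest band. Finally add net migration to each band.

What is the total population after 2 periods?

Period 1.
Births: 19100 × 0.343 = 6551
15–29: 11400 × 0.954 = 10876
30–44: 12100 × 0.942 = 11398
45–59: 19100 × 0.961 = 18355
60–74: 18900 × 0.927 = 17520
75–89: 2800 × 0.92 = 2576
90+: 5700 × 0.942 + 3200 × 0.457 = 5369 + 1462 = 6831
Net migration: 0–14 − 320 → 6231; 15–29 − 220 → 10656; 30–44 + 390 → 11788; 45–59 − 350 → 18005; 60–74 − 50 → 17470; 75–89 − 320 → 2256; 90+ − 70 → 6761
→ [6231, 10656, 11788, 18005, 17470, 2256, 6761]
Period 2.
Births: 11788 × 0.343 = 4043
15–29: 6231 × 0.954 = 5944
30–44: 10656 × 0.942 = 10038
45–59: 11788 × 0.961 = 11328
60–74: 18005 × 0.927 = 16691
75–89: 17470 × 0.92 = 16072
90+: 2256 × 0.942 + 6761 × 0.457 = 2125 + 3090 = 5215
Net migration: 0–14 − 320 → 3723; 15–29 − 220 → 5724; 30–44 + 390 → 10428; 45–59 − 350 → 10978; 60–74 − 50 → 16641; 75–89 − 320 → 15752; 90+ − 70 → 5145
→ [3723, 5724, 10428, 10978, 16641, 15752, 5145]
Total after period 2: 3723 + 5724 + 10428 + 10978 + 16641 + 15752 + 5145 = 68391

68391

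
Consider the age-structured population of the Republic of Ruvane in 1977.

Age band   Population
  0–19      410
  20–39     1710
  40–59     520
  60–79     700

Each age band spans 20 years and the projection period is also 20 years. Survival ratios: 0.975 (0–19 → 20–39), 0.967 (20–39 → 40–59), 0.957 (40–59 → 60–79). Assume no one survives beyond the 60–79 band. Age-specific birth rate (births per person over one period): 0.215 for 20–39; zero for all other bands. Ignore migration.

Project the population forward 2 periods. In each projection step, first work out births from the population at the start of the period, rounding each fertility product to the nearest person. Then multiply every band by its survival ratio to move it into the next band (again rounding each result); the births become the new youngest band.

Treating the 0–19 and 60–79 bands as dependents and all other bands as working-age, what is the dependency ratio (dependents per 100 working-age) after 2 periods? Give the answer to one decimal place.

223.7

— Period 1 —
Births: 1710 × 0.215 = 368
20–39: 410 × 0.975 = 400
40–59: 1710 × 0.967 = 1654
60–79: 520 × 0.957 = 498
Giving 368 / 400 / 1654 / 498.
— Period 2 —
Births: 400 × 0.215 = 86
20–39: 368 × 0.975 = 359
40–59: 400 × 0.967 = 387
60–79: 1654 × 0.957 = 1583
Giving 86 / 359 / 387 / 1583.
Dependents (band 0–19 + band 60–79) = 86 + 1583 = 1669; working-age = 746; ratio = 1669/746 × 100 = 223.7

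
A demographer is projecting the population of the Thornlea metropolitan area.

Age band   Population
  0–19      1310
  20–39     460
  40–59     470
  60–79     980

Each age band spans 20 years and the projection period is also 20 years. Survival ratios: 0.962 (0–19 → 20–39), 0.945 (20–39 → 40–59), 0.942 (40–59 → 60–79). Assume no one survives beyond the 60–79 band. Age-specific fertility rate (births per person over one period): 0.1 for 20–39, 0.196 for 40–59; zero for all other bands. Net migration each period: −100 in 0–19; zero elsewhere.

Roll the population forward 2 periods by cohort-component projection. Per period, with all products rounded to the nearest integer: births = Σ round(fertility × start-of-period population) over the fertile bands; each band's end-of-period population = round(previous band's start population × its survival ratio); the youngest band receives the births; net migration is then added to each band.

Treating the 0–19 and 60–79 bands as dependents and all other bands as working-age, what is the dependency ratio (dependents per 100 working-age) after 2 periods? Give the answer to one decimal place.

42.4

[period 1]
Births: 460 × 0.1 = 46, 470 × 0.196 = 92 → total 138
20–39: 1310 × 0.962 = 1260
40–59: 460 × 0.945 = 435
60–79: 470 × 0.942 = 443
Net migration: 0–19 − 100 → 38
Population now: 0–19=38, 20–39=1260, 40–59=435, 60–79=443
[period 2]
Births: 1260 × 0.1 = 126, 435 × 0.196 = 85 → total 211
20–39: 38 × 0.962 = 37
40–59: 1260 × 0.945 = 1191
60–79: 435 × 0.942 = 410
Net migration: 0–19 − 100 → 111
Population now: 0–19=111, 20–39=37, 40–59=1191, 60–79=410
Dependents (band 0–19 + band 60–79) = 111 + 410 = 521; working-age = 1228; ratio = 521/1228 × 100 = 42.4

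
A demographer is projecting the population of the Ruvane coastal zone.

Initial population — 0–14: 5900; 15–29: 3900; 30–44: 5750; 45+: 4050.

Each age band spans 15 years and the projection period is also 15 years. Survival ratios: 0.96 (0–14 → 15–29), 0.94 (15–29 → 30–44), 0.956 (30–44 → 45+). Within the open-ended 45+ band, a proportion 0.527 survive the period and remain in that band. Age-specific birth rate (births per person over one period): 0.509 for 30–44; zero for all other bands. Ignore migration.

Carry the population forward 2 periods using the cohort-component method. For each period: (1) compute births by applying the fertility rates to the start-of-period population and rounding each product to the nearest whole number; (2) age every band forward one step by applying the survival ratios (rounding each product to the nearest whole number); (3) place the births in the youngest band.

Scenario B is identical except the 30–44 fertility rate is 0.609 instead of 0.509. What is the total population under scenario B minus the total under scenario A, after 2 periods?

919

Call the groups 1 to 4, youngest first.
— Period 1 —
Births: 5750 * 0.509 = 2927
Group 2: 5900 * 0.96 = 5664
Group 3: 3900 * 0.94 = 3666
Group 4: 5750 * 0.956 + 4050 * 0.527 = 5497 + 2134 = 7631
End of period: [2927, 5664, 3666, 7631]
— Period 2 —
Births: 3666 * 0.509 = 1866
Group 2: 2927 * 0.96 = 2810
Group 3: 5664 * 0.94 = 5324
Group 4: 3666 * 0.956 + 7631 * 0.527 = 3505 + 4022 = 7527
End of period: [1866, 2810, 5324, 7527]
Scenario A total after 2 periods: 17527
Scenario B projection —
— Period 1 —
Births: 5750 * 0.609 = 3502
Group 2: 5900 * 0.96 = 5664
Group 3: 3900 * 0.94 = 3666
Group 4: 5750 * 0.956 + 4050 * 0.527 = 5497 + 2134 = 7631
End of period: [3502, 5664, 3666, 7631]
— Period 2 —
Births: 3666 * 0.609 = 2233
Group 2: 3502 * 0.96 = 3362
Group 3: 5664 * 0.94 = 5324
Group 4: 3666 * 0.956 + 7631 * 0.527 = 3505 + 4022 = 7527
End of period: [2233, 3362, 5324, 7527]
Scenario B total after 2 periods: 18446
Difference B − A = 18446 − 17527 = 919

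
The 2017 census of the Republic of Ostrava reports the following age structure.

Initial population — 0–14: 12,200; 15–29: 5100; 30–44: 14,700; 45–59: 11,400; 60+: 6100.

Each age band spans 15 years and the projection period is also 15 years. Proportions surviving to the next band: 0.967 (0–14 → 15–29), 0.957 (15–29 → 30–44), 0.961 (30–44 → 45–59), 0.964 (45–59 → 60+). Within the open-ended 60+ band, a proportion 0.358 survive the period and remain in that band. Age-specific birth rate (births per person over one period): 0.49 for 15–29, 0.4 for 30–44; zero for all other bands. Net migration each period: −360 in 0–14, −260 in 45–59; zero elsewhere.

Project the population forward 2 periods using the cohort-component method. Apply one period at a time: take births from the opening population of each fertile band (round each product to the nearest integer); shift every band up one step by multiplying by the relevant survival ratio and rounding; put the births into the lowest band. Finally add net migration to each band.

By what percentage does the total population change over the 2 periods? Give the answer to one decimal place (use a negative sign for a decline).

-1.1

— Period 1 —
Births: 5100 × 0.49 = 2499 ; 14700 × 0.4 = 5880 — total 8379
15–29: 12200 × 0.967 = 11797
30–44: 5100 × 0.957 = 4881
45–59: 14700 × 0.961 = 14127
60+: 11400 × 0.964 + 6100 × 0.358 = 10990 + 2184 = 13174
Net migration: 0–14 − 360 → 8019; 45–59 − 260 → 13867
→ [8019, 11797, 4881, 13867, 13174]
— Period 2 —
Births: 11797 × 0.49 = 5781 ; 4881 × 0.4 = 1952 — total 7733
15–29: 8019 × 0.967 = 7754
30–44: 11797 × 0.957 = 11290
45–59: 4881 × 0.961 = 4691
60+: 13867 × 0.964 + 13174 × 0.358 = 13368 + 4716 = 18084
Net migration: 0–14 − 360 → 7373; 45–59 − 260 → 4431
→ [7373, 7754, 11290, 4431, 18084]
Total: 49500 → 48932; change = -568; percentage change = -1.1%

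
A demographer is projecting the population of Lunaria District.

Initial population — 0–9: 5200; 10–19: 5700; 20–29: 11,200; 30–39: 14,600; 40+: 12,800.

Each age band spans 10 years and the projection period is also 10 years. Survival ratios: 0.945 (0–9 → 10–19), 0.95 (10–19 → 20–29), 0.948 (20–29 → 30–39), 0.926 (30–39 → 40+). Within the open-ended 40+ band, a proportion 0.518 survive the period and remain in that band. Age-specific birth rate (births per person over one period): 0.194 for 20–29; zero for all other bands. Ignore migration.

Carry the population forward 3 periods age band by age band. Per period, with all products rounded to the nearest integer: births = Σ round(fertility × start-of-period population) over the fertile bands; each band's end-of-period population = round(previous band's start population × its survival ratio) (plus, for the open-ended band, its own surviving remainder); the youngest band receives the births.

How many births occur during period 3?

Numbering the bands 1..5 from youngest to oldest:
Period 1:
Births: 11200 * 0.194 = 2173
Band 2: 5200 * 0.945 = 4914
Band 3: 5700 * 0.95 = 5415
Band 4: 11200 * 0.948 = 10618
Band 5: 14600 * 0.926 + 12800 * 0.518 = 13520 + 6630 = 20150
→ [2173, 4914, 5415, 10618, 20150]
Period 2:
Births: 5415 * 0.194 = 1051
Band 2: 2173 * 0.945 = 2053
Band 3: 4914 * 0.95 = 4668
Band 4: 5415 * 0.948 = 5133
Band 5: 10618 * 0.926 + 20150 * 0.518 = 9832 + 10438 = 20270
→ [1051, 2053, 4668, 5133, 20270]
Period 3:
Births: 4668 * 0.194 = 906
Band 2: 1051 * 0.945 = 993
Band 3: 2053 * 0.95 = 1950
Band 4: 4668 * 0.948 = 4425
Band 5: 5133 * 0.926 + 20270 * 0.518 = 4753 + 10500 = 15253
→ [906, 993, 1950, 4425, 15253]

906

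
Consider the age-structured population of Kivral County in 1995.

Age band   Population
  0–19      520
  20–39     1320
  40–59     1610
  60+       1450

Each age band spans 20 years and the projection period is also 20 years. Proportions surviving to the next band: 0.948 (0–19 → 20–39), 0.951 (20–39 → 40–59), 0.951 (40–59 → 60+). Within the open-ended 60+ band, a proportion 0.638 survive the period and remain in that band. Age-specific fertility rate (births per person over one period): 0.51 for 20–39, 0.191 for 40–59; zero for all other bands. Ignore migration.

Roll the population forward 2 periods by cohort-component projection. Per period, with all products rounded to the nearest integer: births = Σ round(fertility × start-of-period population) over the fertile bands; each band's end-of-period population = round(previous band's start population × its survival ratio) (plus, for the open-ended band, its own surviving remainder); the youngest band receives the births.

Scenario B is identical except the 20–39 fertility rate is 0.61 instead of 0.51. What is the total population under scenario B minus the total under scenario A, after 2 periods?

175

Call the bands 1 to 4, youngest first.
[period 1]
Births: 1320 × 0.51 = 673, 1610 × 0.191 = 308 — total 981
Band 2: 520 × 0.948 = 493
Band 3: 1320 × 0.951 = 1255
Band 4: 1610 × 0.951 + 1450 × 0.638 = 1531 + 925 = 2456
End of period: [981, 493, 1255, 2456]
[period 2]
Births: 493 × 0.51 = 251, 1255 × 0.191 = 240 — total 491
Band 2: 981 × 0.948 = 930
Band 3: 493 × 0.951 = 469
Band 4: 1255 × 0.951 + 2456 × 0.638 = 1194 + 1567 = 2761
End of period: [491, 930, 469, 2761]
Scenario A total after 2 periods: 4651
Scenario B projection —
[period 1]
Births: 1320 × 0.61 = 805, 1610 × 0.191 = 308 — total 1113
Band 2: 520 × 0.948 = 493
Band 3: 1320 × 0.951 = 1255
Band 4: 1610 × 0.951 + 1450 × 0.638 = 1531 + 925 = 2456
End of period: [1113, 493, 1255, 2456]
[period 2]
Births: 493 × 0.61 = 301, 1255 × 0.191 = 240 — total 541
Band 2: 1113 × 0.948 = 1055
Band 3: 493 × 0.951 = 469
Band 4: 1255 × 0.951 + 2456 × 0.638 = 1194 + 1567 = 2761
End of period: [541, 1055, 469, 2761]
Scenario B total after 2 periods: 4826
Difference B − A = 4826 − 4651 = 175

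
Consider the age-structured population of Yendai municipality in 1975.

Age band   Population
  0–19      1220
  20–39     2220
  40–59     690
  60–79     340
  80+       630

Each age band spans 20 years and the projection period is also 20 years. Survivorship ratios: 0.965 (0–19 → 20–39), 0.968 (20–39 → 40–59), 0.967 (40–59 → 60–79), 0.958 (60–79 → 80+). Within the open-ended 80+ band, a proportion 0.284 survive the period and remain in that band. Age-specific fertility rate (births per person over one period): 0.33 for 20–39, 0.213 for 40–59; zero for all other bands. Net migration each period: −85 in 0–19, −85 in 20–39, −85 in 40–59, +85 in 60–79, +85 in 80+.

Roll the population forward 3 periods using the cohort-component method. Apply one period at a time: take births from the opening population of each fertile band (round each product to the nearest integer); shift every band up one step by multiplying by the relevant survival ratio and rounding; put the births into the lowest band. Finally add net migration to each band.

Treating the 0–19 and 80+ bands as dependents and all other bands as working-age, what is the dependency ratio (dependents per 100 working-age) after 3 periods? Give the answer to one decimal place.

122.5

Period 1.
Births: 2220 × 0.33 = 733, 690 × 0.213 = 147 → 880
20–39: 1220 × 0.965 = 1177
40–59: 2220 × 0.968 = 2149
60–79: 690 × 0.967 = 667
80+: 340 × 0.958 + 630 × 0.284 = 326 + 179 = 505
Net migration: 0–19 − 85 → 795; 20–39 − 85 → 1092; 40–59 − 85 → 2064; 60–79 + 85 → 752; 80+ + 85 → 590
End of period: [795, 1092, 2064, 752, 590]
Period 2.
Births: 1092 × 0.33 = 360, 2064 × 0.213 = 440 → 800
20–39: 795 × 0.965 = 767
40–59: 1092 × 0.968 = 1057
60–79: 2064 × 0.967 = 1996
80+: 752 × 0.958 + 590 × 0.284 = 720 + 168 = 888
Net migration: 0–19 − 85 → 715; 20–39 − 85 → 682; 40–59 − 85 → 972; 60–79 + 85 → 2081; 80+ + 85 → 973
End of period: [715, 682, 972, 2081, 973]
Period 3.
Births: 682 × 0.33 = 225, 972 × 0.213 = 207 → 432
20–39: 715 × 0.965 = 690
40–59: 682 × 0.968 = 660
60–79: 972 × 0.967 = 940
80+: 2081 × 0.958 + 973 × 0.284 = 1994 + 276 = 2270
Net migration: 0–19 − 85 → 347; 20–39 − 85 → 605; 40–59 − 85 → 575; 60–79 + 85 → 1025; 80+ + 85 → 2355
End of period: [347, 605, 575, 1025, 2355]
Dependents (band 0–19 + band 80+) = 347 + 2355 = 2702; working-age = 2205; ratio = 2702/2205 × 100 = 122.5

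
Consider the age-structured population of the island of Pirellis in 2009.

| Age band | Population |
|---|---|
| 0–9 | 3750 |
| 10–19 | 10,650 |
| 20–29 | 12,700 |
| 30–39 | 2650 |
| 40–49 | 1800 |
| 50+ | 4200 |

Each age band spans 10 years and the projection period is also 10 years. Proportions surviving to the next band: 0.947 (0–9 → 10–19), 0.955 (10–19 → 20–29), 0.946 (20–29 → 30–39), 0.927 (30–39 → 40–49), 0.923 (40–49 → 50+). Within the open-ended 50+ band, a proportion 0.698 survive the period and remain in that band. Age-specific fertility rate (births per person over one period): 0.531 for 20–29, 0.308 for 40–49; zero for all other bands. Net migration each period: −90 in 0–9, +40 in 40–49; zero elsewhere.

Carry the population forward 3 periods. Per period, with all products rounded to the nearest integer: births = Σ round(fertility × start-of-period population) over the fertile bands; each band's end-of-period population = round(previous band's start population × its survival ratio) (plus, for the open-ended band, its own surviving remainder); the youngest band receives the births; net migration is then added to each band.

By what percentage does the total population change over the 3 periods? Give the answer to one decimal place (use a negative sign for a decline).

[period 1]
Births: 12700 * 0.531 = 6744 ; 1800 * 0.308 = 554 → total 7298
10–19: 3750 * 0.947 = 3551
20–29: 10650 * 0.955 = 10171
30–39: 12700 * 0.946 = 12014
40–49: 2650 * 0.927 = 2457
50+: 1800 * 0.923 + 4200 * 0.698 = 1661 + 2932 = 4593
Net migration: 0–9 − 90 → 7208; 40–49 + 40 → 2497
Population now: 0–9=7208, 10–19=3551, 20–29=10171, 30–39=12014, 40–49=2497, 50+=4593
[period 2]
Births: 10171 * 0.531 = 5401 ; 2497 * 0.308 = 769 → total 6170
10–19: 7208 * 0.947 = 6826
20–29: 3551 * 0.955 = 3391
30–39: 10171 * 0.946 = 9622
40–49: 12014 * 0.927 = 11137
50+: 2497 * 0.923 + 4593 * 0.698 = 2305 + 3206 = 5511
Net migration: 0–9 − 90 → 6080; 40–49 + 40 → 11177
Population now: 0–9=6080, 10–19=6826, 20–29=3391, 30–39=9622, 40–49=11177, 50+=5511
[period 3]
Births: 3391 * 0.531 = 1801 ; 11177 * 0.308 = 3443 → total 5244
10–19: 6080 * 0.947 = 5758
20–29: 6826 * 0.955 = 6519
30–39: 3391 * 0.946 = 3208
40–49: 9622 * 0.927 = 8920
50+: 11177 * 0.923 + 5511 * 0.698 = 10316 + 3847 = 14163
Net migration: 0–9 − 90 → 5154; 40–49 + 40 → 8960
Population now: 0–9=5154, 10–19=5758, 20–29=6519, 30–39=3208, 40–49=8960, 50+=14163
Total: 35750 → 43762; change = 8012; percentage change = 22.4%

22.4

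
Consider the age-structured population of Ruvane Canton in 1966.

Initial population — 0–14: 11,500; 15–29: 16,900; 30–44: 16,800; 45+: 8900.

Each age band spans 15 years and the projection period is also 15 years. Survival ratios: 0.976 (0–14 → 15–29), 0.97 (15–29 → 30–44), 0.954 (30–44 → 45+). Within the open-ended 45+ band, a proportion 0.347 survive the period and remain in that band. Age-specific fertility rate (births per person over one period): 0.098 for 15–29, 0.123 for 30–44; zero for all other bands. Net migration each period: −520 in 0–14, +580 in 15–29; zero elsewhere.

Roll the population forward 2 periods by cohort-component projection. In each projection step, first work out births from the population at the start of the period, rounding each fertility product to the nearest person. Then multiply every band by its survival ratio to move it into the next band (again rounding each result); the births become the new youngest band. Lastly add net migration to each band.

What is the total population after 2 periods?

Period 1.
Births: 16900 * 0.098 = 1656  |  16800 * 0.123 = 2066 ⇒ total 3722
15–29: 11500 * 0.976 = 11224
30–44: 16900 * 0.97 = 16393
45+: 16800 * 0.954 + 8900 * 0.347 = 16027 + 3088 = 19115
Net migration: 0–14 − 520 → 3202; 15–29 + 580 → 11804
End of period: [3202, 11804, 16393, 19115]
Period 2.
Births: 11804 * 0.098 = 1157  |  16393 * 0.123 = 2016 ⇒ total 3173
15–29: 3202 * 0.976 = 3125
30–44: 11804 * 0.97 = 11450
45+: 16393 * 0.954 + 19115 * 0.347 = 15639 + 6633 = 22272
Net migration: 0–14 − 520 → 2653; 15–29 + 580 → 3705
End of period: [2653, 3705, 11450, 22272]
Total after period 2: 2653 + 3705 + 11450 + 22272 = 40080

40080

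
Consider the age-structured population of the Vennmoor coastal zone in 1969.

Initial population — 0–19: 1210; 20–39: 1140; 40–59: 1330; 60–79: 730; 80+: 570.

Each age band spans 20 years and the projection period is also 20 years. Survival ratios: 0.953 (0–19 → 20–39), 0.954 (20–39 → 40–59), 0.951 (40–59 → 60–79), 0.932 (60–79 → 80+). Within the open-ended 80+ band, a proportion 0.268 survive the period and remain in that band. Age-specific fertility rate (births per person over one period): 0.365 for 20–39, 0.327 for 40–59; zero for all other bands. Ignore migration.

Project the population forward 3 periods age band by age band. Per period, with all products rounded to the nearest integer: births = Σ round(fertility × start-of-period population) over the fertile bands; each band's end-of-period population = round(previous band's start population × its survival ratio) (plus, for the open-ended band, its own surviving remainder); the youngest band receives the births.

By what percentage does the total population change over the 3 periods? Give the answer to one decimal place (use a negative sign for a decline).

-8.5

(Groups numbered youngest = 1 to oldest = 5.)
[period 1]
Births: 1140 × 0.365 = 416 ; 1330 × 0.327 = 435 ⇒ total 851
Group 2: 1210 × 0.953 = 1153
Group 3: 1140 × 0.954 = 1088
Group 4: 1330 × 0.951 = 1265
Group 5: 730 × 0.932 + 570 × 0.268 = 680 + 153 = 833
End of period: [851, 1153, 1088, 1265, 833]
[period 2]
Births: 1153 × 0.365 = 421 ; 1088 × 0.327 = 356 ⇒ total 777
Group 2: 851 × 0.953 = 811
Group 3: 1153 × 0.954 = 1100
Group 4: 1088 × 0.951 = 1035
Group 5: 1265 × 0.932 + 833 × 0.268 = 1179 + 223 = 1402
End of period: [777, 811, 1100, 1035, 1402]
[period 3]
Births: 811 × 0.365 = 296 ; 1100 × 0.327 = 360 ⇒ total 656
Group 2: 777 × 0.953 = 740
Group 3: 811 × 0.954 = 774
Group 4: 1100 × 0.951 = 1046
Group 5: 1035 × 0.932 + 1402 × 0.268 = 965 + 376 = 1341
End of period: [656, 740, 774, 1046, 1341]
Total: 4980 → 4557; change = -423; percentage change = -8.5%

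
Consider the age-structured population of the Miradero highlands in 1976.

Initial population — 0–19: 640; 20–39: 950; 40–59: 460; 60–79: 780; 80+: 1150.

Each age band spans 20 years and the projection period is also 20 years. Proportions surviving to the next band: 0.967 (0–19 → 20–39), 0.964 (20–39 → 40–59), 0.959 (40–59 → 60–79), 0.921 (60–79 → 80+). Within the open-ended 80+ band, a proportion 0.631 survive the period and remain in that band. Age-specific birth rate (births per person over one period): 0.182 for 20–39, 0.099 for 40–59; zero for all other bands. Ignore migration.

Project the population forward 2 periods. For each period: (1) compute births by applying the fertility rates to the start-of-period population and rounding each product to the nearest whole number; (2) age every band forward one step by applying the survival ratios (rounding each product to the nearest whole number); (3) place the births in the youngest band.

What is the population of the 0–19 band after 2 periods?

(Groups numbered youngest = 1 to oldest = 5.)
— Period 1 —
Births: 950 × 0.182 = 173 ; 460 × 0.099 = 46 → 219
Group 2: 640 × 0.967 = 619
Group 3: 950 × 0.964 = 916
Group 4: 460 × 0.959 = 441
Group 5: 780 × 0.921 + 1150 × 0.631 = 718 + 726 = 1444
Giving 219 / 619 / 916 / 441 / 1444.
— Period 2 —
Births: 619 × 0.182 = 113 ; 916 × 0.099 = 91 → 204
Group 2: 219 × 0.967 = 212
Group 3: 619 × 0.964 = 597
Group 4: 916 × 0.959 = 878
Group 5: 441 × 0.921 + 1444 × 0.631 = 406 + 911 = 1317
Giving 204 / 212 / 597 / 878 / 1317.

204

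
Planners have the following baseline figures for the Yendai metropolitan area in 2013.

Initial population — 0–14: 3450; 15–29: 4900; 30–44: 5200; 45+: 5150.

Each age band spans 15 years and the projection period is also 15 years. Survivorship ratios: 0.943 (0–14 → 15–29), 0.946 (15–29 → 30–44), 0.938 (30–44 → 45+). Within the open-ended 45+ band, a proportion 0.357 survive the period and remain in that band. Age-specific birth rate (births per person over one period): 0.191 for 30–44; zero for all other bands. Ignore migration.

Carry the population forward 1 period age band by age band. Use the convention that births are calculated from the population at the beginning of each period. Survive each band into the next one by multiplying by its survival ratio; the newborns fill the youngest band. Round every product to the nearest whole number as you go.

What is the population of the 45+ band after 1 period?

6717

Call the bands 1 to 4, youngest first.
Period 1.
Births: 5200 × 0.191 = 993
Band 2: 3450 × 0.943 = 3253
Band 3: 4900 × 0.946 = 4635
Band 4: 5200 × 0.938 + 5150 × 0.357 = 4878 + 1839 = 6717
Giving 993 / 3253 / 4635 / 6717.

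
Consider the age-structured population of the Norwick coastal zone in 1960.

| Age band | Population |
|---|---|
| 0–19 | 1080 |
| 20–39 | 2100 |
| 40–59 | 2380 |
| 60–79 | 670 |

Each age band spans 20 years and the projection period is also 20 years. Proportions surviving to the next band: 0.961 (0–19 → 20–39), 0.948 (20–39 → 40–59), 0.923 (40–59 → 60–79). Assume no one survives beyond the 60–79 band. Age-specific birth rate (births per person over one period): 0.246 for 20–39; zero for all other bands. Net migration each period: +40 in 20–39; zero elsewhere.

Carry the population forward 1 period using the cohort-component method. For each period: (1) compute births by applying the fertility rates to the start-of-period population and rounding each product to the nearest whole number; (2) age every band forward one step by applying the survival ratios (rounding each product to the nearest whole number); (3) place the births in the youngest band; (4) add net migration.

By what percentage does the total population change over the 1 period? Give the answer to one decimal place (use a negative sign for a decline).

-7.2

[period 1]
Births: 2100 × 0.246 = 517
20–39: 1080 × 0.961 = 1038
40–59: 2100 × 0.948 = 1991
60–79: 2380 × 0.923 = 2197
Net migration: 20–39 + 40 → 1078
End of period: [517, 1078, 1991, 2197]
Total: 6230 → 5783; change = -447; percentage change = -7.2%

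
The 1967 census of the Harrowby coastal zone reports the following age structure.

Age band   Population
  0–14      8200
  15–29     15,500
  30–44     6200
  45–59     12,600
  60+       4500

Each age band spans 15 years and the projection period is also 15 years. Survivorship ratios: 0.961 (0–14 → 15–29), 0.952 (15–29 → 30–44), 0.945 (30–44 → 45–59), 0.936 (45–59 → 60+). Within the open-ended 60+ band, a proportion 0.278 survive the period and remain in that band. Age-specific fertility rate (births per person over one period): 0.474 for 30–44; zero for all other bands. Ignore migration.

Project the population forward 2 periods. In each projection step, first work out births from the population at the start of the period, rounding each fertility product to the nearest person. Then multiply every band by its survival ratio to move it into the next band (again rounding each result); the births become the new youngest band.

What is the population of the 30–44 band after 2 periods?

7502

Let group 1 be 0–14 through group 5 = 60+.
Period 1:
Births: 6200 × 0.474 = 2939
Group 2: 8200 × 0.961 = 7880
Group 3: 15500 × 0.952 = 14756
Group 4: 6200 × 0.945 = 5859
Group 5: 12600 × 0.936 + 4500 × 0.278 = 11794 + 1251 = 13045
End of period: [2939, 7880, 14756, 5859, 13045]
Period 2:
Births: 14756 × 0.474 = 6994
Group 2: 2939 × 0.961 = 2824
Group 3: 7880 × 0.952 = 7502
Group 4: 14756 × 0.945 = 13944
Group 5: 5859 × 0.936 + 13045 × 0.278 = 5484 + 3627 = 9111
End of period: [6994, 2824, 7502, 13944, 9111]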